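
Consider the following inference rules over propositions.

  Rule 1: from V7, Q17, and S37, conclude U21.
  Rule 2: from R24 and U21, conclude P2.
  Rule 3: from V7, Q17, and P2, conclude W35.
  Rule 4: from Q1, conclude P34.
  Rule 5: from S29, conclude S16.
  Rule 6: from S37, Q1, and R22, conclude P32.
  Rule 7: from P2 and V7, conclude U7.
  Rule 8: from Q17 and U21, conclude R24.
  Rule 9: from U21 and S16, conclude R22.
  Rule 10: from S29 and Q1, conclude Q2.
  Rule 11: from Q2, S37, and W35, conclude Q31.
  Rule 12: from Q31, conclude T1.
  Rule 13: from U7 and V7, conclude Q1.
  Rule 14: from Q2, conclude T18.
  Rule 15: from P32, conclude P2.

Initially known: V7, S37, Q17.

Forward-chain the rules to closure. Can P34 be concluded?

Yes

V7, Q17, and S37 hold, so U21 follows (Rule 1).
From Q17 and U21, Rule 8 gives R24.
R24 and U21 hold, so P2 follows (Rule 2).
P2 and V7 hold, so U7 follows (Rule 7).
From U7 and V7, Rule 13 gives Q1.
Q1 holds, so P34 follows (Rule 4).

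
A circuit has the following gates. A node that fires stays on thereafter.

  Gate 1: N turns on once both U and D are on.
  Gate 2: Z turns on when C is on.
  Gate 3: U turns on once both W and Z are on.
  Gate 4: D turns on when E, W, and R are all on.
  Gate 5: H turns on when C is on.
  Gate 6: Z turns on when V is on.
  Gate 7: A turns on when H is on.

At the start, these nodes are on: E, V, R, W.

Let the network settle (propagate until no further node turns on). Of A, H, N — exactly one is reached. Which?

N

V is on, so Z turns on (Gate 6).
E, W, and R are on, so D turns on (Gate 4).
W and Z are on, so U turns on (Gate 3).
Gate 1: U and D on → N on.
A would need H (Gate 7), but H never turns on. H would need C (Gate 5), but C never turns on.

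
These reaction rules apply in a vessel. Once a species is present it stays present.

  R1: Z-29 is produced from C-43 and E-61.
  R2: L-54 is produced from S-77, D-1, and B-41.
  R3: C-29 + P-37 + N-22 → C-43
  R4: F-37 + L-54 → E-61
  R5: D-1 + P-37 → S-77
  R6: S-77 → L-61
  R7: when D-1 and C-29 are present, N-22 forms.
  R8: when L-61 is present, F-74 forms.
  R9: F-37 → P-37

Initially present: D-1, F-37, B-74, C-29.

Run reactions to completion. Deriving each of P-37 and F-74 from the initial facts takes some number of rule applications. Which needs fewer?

P-37: F-37 present → P-37 forms (R9). [1 rule application]
F-74: F-37 present → P-37 forms (R9). D-1 and P-37 present → S-77 forms (R5). S-77 present → L-61 forms (R6). L-61 present → F-74 forms (R8). [4 rule applications]
P-37 needs fewer.

P-37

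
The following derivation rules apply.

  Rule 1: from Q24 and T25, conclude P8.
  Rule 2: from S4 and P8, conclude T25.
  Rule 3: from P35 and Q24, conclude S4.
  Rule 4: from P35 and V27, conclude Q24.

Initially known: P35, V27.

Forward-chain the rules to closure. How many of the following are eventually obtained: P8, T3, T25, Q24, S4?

2

From P35 and V27, Rule 4 gives Q24.
From P35 and Q24, Rule 3 gives S4.
P8 would need Q24 and T25 (Rule 1), but T25 is never established.
No rule produces T3, and it is not given.
T25 would need S4 and P8 (Rule 2), but P8 is never established.
Q24: reached.
S4: reached.
Reached: Q24 and S4 — 2 of the 5.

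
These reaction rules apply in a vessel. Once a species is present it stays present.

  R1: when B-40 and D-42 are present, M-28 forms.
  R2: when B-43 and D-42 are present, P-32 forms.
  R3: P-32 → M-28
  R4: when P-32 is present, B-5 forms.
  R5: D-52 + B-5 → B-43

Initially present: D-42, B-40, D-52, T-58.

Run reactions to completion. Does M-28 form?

B-40 and D-42 present → M-28 forms (R1).

Yes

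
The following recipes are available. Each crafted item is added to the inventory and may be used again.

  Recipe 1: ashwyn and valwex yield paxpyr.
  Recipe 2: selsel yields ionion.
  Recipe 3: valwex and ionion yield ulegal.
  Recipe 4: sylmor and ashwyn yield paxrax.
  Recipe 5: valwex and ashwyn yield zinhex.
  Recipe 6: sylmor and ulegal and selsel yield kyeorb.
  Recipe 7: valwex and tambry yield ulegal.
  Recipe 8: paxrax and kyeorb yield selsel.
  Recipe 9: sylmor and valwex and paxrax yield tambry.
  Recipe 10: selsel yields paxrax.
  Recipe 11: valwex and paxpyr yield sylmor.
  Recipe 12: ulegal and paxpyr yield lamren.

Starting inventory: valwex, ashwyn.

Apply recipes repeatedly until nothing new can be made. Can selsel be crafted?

No

selsel would need paxrax and kyeorb (Recipe 8), but kyeorb is never obtained.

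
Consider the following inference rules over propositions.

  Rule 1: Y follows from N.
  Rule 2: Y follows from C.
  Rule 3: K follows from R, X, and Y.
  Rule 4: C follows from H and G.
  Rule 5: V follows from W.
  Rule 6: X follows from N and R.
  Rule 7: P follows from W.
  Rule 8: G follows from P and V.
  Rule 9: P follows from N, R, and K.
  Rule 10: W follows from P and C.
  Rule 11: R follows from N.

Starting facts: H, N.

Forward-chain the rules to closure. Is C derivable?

No

C would need H and G (Rule 4), but G is never established.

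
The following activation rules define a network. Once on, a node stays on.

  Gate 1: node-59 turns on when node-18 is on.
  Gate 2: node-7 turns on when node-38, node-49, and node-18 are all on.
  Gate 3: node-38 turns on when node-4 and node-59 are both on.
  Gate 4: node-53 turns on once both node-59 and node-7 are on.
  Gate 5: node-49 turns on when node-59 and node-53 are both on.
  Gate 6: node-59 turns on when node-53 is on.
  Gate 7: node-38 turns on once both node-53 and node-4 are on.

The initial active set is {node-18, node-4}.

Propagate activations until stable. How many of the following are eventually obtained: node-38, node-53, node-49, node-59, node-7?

2

Gate 1: node-18 on → node-59 on.
node-4 and node-59 are on, so node-38 turns on (Gate 3).
node-38: reached.
node-53 would need node-59 and node-7 (Gate 4), but node-7 never turns on.
node-49 would need node-59 and node-53 (Gate 5), but node-53 never turns on.
node-59: reached.
node-7 would need node-38, node-49, and node-18 (Gate 2), but node-49 never turns on.
Reached: node-38 and node-59 — 2 of the 5.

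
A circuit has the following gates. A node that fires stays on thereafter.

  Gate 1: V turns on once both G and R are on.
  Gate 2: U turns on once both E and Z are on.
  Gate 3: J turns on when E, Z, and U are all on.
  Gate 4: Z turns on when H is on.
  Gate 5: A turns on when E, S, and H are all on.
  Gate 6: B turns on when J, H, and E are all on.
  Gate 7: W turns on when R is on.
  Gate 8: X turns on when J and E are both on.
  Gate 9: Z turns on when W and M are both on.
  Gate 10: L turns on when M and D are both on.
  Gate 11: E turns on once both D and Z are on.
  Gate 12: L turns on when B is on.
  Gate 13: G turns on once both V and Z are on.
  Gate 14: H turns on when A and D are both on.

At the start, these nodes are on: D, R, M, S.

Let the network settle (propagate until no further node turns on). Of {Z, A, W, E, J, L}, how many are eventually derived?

Gate 10: M and D on → L on.
R is on, so W turns on (Gate 7).
Gate 9: W and M on → Z on.
Gate 11: D and Z on → E on.
Gate 2: E and Z on → U on.
E, Z, and U are on, so J turns on (Gate 3).
Z: reached.
A would need E, S, and H (Gate 5), but H never turns on.
W: reached.
E: reached.
J: reached.
L: reached.
Reached: Z, W, E, J, and L — 5 of the 6.

5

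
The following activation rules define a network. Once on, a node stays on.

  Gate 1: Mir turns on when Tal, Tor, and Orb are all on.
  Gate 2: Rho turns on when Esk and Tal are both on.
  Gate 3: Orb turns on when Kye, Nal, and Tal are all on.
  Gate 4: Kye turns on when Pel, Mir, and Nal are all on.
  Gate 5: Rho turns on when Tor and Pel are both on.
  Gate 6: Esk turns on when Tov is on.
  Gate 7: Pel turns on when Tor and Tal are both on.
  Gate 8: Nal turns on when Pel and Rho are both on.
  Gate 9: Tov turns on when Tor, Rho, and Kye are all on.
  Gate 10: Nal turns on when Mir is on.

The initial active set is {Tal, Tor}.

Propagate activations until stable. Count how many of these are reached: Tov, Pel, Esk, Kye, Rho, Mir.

Tor and Tal are on, so Pel turns on (Gate 7).
Gate 5: Tor and Pel on → Rho on.
Tov would need Tor, Rho, and Kye (Gate 9), but Kye never turns on.
Pel: reached.
Esk would need Tov (Gate 6), but Tov never turns on.
Kye would need Pel, Mir, and Nal (Gate 4), but Mir never turns on.
Rho: reached.
Mir would need Tal, Tor, and Orb (Gate 1), but Orb never turns on.
Reached: Pel and Rho — 2 of the 6.

2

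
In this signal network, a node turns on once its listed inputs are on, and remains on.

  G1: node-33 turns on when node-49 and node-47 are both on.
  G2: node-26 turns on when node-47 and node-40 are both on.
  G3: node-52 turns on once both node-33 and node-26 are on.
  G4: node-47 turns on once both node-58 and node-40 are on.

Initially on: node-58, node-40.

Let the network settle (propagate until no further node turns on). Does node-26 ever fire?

Yes

G4: node-58 and node-40 on → node-47 on.
G2: node-47 and node-40 on → node-26 on.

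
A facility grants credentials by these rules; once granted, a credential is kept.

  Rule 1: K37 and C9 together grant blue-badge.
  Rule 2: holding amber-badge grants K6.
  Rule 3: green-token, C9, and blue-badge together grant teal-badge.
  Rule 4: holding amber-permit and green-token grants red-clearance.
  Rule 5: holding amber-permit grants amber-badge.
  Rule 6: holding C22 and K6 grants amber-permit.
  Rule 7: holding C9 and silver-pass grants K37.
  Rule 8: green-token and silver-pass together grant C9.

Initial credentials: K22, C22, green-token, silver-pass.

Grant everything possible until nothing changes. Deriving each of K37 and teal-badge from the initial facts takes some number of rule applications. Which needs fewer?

K37

K37: Holding green-token and silver-pass grants C9 (Rule 8). Holding C9 and silver-pass grants K37 (Rule 7). [2 rule applications]
teal-badge: Holding green-token and silver-pass grants C9 (Rule 8). Holding C9 and silver-pass grants K37 (Rule 7). Holding K37 and C9 grants blue-badge (Rule 1). Holding green-token, C9, and blue-badge grants teal-badge (Rule 3). [4 rule applications]
K37 needs fewer.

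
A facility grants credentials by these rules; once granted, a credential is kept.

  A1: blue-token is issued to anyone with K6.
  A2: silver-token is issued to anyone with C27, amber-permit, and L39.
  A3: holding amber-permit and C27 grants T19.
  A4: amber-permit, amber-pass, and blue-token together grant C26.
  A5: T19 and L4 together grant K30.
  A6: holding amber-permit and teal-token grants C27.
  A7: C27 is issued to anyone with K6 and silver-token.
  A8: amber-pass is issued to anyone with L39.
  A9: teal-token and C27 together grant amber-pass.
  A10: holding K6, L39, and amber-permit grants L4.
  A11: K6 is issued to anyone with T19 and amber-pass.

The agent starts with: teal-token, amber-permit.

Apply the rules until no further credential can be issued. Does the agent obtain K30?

No

K30 would need T19 and L4 (A5), but L4 is never granted.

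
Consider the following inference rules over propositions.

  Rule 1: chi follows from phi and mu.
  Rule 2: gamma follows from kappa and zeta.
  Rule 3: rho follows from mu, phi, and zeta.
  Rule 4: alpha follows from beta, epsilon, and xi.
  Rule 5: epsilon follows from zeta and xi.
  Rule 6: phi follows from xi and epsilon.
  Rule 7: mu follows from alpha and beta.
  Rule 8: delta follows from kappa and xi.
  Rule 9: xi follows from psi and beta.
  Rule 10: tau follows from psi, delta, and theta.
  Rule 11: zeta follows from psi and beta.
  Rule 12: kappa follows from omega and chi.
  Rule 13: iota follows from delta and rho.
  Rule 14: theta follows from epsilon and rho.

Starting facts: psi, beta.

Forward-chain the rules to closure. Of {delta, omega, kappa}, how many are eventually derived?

0

delta would need kappa and xi (Rule 8), but kappa is never established.
No rule produces omega, and it is not given.
kappa would need omega and chi (Rule 12), but omega is never established.
None of the 3 are reached.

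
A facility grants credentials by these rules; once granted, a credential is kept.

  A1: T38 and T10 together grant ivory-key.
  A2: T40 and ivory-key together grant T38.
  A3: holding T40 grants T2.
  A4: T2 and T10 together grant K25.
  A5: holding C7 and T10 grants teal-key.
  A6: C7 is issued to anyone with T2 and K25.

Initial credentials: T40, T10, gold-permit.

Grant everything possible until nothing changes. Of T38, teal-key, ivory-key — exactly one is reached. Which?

Holding T40 grants T2 (A3).
Holding T2 and T10 grants K25 (A4).
Holding T2 and K25 grants C7 (A6).
Holding C7 and T10 grants teal-key (A5).
ivory-key would need T38 and T10 (A1), but T38 is never granted. T38 would need T40 and ivory-key (A2), but ivory-key is never granted.

teal-key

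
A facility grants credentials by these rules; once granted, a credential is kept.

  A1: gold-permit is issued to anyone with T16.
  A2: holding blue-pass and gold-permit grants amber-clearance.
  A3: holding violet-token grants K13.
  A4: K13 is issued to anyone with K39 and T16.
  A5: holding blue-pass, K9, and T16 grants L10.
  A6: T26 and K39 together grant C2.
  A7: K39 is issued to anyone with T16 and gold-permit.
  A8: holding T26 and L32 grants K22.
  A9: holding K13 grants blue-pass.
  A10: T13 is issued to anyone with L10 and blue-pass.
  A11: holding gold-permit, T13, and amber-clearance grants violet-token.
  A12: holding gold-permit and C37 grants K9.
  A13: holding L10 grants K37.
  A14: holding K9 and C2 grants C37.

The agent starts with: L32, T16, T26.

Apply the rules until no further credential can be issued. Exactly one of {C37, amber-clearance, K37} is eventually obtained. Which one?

amber-clearance

Holding T16 grants gold-permit (A1).
Holding T16 and gold-permit grants K39 (A7).
Holding K39 and T16 grants K13 (A4).
Holding K13 grants blue-pass (A9).
Holding blue-pass and gold-permit grants amber-clearance (A2).
K37 would need L10 (A13), but L10 is never granted. C37 would need K9 and C2 (A14), but K9 is never granted.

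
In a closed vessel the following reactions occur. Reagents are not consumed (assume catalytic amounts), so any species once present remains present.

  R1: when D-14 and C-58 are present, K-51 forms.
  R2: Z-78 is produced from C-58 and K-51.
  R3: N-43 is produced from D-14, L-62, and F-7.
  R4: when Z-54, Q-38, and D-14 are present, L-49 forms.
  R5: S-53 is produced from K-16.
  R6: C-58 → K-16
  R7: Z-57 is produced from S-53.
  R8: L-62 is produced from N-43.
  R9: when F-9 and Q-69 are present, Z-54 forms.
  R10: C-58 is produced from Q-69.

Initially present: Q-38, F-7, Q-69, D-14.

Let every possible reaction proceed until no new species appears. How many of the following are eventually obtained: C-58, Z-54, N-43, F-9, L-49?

Q-69 present → C-58 forms (R10).
C-58: reached.
Z-54 would need F-9 and Q-69 (R9), but F-9 never forms.
N-43 would need D-14, L-62, and F-7 (R3), but L-62 never forms.
No rule produces F-9, and it is not given.
L-49 would need Z-54, Q-38, and D-14 (R4), but Z-54 never forms.
Reached: C-58 — 1 of the 5.

1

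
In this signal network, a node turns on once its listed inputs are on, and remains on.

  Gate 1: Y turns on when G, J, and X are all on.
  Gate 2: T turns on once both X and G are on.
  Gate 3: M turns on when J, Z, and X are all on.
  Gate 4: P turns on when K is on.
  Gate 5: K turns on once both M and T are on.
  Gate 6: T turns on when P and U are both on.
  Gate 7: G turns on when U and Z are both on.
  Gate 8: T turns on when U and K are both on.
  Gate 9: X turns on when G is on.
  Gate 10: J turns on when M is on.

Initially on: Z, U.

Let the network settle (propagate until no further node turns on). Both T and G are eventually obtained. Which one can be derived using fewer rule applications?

G

G: U and Z are on, so G turns on (Gate 7). [1 rule application]
T: Gate 7: U and Z on → G on. G is on, so X turns on (Gate 9). X and G are on, so T turns on (Gate 2). [3 rule applications]
G needs fewer.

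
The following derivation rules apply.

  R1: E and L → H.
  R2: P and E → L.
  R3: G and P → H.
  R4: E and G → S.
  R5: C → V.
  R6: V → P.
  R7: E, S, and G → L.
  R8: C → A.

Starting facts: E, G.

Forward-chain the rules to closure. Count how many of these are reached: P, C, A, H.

E and G hold, so S follows (R4).
From E, S, and G, R7 gives L.
From E and L, R1 gives H.
P would need V (R6), but V is never established.
No rule produces C, and it is not given.
A would need C (R8), but C is never established.
H: reached.
Reached: H — 1 of the 4.

1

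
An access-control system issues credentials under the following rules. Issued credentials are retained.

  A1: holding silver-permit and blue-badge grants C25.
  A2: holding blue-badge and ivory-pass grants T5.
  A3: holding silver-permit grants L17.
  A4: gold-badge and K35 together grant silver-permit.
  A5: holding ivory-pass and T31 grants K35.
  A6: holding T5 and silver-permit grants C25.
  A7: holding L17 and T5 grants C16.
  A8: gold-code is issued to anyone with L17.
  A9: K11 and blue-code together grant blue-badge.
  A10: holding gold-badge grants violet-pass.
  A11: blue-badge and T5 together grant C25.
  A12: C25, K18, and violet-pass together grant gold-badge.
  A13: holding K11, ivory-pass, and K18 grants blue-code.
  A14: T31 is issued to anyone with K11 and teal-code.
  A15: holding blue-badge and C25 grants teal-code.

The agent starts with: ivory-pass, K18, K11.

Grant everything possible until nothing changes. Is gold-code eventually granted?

gold-code would need L17 (A8), but L17 is never granted.

No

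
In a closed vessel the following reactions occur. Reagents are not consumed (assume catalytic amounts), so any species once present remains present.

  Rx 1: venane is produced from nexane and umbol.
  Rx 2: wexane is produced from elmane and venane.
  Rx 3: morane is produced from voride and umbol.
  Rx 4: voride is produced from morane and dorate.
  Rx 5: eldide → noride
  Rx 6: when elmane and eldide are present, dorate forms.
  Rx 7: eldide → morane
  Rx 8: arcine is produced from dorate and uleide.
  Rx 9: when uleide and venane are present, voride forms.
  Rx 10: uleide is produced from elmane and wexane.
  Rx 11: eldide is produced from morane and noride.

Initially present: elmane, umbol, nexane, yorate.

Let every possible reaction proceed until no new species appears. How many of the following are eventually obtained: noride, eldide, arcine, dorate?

noride would need eldide (Rx 5), but eldide never forms.
eldide would need morane and noride (Rx 11), but noride never forms.
arcine would need dorate and uleide (Rx 8), but dorate never forms.
dorate would need elmane and eldide (Rx 6), but eldide never forms.
None of the 4 are reached.

0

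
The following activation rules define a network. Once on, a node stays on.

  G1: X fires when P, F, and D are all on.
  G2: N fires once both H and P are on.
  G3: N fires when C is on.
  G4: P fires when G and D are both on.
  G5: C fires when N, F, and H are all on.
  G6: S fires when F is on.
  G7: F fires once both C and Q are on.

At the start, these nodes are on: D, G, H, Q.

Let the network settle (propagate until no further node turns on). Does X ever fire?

X would need P, F, and D (G1), but F never turns on.

No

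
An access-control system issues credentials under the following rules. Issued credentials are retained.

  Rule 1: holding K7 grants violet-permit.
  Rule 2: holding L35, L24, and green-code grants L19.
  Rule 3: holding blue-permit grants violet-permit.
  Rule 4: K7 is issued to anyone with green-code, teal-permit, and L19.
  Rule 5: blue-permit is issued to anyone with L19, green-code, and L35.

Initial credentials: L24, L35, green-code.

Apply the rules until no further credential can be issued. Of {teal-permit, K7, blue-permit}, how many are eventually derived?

Holding L35, L24, and green-code grants L19 (Rule 2).
Holding L19, green-code, and L35 grants blue-permit (Rule 5).
No rule produces teal-permit, and it is not given.
K7 would need green-code, teal-permit, and L19 (Rule 4), but teal-permit is never granted.
blue-permit: reached.
Reached: blue-permit — 1 of the 3.

1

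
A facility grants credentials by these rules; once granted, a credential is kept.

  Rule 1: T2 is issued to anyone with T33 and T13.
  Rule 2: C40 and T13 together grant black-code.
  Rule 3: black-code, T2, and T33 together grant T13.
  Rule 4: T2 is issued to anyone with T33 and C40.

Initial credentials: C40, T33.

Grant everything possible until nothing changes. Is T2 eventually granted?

Yes

Holding T33 and C40 grants T2 (Rule 4).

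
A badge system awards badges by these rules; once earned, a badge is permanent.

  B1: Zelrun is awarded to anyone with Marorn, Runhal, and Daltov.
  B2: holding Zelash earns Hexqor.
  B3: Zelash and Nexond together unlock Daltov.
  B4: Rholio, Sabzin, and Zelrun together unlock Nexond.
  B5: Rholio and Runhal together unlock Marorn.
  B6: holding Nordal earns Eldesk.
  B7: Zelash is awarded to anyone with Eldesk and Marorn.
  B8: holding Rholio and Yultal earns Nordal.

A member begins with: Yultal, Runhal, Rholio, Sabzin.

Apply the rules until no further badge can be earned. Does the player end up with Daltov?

No

Daltov would need Zelash and Nexond (B3), but Nexond is never earned.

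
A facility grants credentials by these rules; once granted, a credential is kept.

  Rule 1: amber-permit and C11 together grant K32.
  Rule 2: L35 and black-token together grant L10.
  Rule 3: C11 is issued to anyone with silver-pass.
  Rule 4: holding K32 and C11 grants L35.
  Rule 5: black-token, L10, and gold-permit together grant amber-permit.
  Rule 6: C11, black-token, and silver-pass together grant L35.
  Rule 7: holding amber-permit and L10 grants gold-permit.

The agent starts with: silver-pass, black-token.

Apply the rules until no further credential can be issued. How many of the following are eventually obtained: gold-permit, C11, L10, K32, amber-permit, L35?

3

Holding silver-pass grants C11 (Rule 3).
Holding C11, black-token, and silver-pass grants L35 (Rule 6).
Holding L35 and black-token grants L10 (Rule 2).
gold-permit would need amber-permit and L10 (Rule 7), but amber-permit is never granted.
C11: reached.
L10: reached.
K32 would need amber-permit and C11 (Rule 1), but amber-permit is never granted.
amber-permit would need black-token, L10, and gold-permit (Rule 5), but gold-permit is never granted.
L35: reached.
Reached: C11, L10, and L35 — 3 of the 6.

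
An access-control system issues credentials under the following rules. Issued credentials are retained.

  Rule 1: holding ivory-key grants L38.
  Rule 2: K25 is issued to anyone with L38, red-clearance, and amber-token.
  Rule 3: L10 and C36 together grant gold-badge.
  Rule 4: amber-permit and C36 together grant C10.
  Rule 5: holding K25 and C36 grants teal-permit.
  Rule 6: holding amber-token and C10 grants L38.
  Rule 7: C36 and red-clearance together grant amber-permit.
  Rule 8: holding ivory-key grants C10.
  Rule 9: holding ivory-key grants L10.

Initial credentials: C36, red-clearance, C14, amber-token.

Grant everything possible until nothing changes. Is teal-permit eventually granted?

Yes

Holding C36 and red-clearance grants amber-permit (Rule 7).
Holding amber-permit and C36 grants C10 (Rule 4).
Holding amber-token and C10 grants L38 (Rule 6).
Holding L38, red-clearance, and amber-token grants K25 (Rule 2).
Holding K25 and C36 grants teal-permit (Rule 5).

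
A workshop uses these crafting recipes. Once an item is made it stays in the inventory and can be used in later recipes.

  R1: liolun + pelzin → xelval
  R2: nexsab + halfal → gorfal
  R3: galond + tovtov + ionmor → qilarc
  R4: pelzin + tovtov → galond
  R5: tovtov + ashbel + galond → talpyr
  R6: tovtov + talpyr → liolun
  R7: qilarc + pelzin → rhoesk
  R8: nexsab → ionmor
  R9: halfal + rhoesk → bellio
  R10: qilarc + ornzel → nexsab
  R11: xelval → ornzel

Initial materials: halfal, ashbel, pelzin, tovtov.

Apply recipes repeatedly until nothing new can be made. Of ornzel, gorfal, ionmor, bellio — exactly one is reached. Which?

Using R4, pelzin and tovtov make galond.
tovtov + ashbel + galond → talpyr (R5).
tovtov + talpyr → liolun (R6).
Using R1, liolun and pelzin make xelval.
Using R11, xelval makes ornzel.
ionmor would need nexsab (R8), but nexsab is never obtained. gorfal would need nexsab and halfal (R2), but nexsab is never obtained. bellio would need halfal and rhoesk (R9), but rhoesk is never obtained.

ornzel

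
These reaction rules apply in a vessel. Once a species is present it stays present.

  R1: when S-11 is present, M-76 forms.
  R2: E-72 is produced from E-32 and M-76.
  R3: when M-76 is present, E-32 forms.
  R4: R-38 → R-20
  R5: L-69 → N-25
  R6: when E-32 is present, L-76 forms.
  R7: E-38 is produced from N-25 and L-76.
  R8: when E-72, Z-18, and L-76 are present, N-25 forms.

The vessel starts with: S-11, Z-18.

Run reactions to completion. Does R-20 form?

No

R-20 would need R-38 (R4), but R-38 never forms.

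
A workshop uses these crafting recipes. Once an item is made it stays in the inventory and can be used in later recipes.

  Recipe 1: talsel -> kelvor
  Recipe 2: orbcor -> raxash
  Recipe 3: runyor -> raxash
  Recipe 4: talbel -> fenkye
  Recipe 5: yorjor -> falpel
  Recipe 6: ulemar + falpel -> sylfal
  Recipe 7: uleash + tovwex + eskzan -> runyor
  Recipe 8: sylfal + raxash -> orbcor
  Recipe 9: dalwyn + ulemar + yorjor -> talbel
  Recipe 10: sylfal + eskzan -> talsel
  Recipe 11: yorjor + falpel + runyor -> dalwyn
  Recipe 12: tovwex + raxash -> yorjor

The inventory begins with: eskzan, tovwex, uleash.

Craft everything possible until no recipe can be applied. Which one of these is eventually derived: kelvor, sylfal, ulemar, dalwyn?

uleash + tovwex + eskzan -> runyor (Recipe 7).
runyor -> raxash (Recipe 3).
Using Recipe 12, tovwex and raxash make yorjor.
yorjor -> falpel (Recipe 5).
yorjor + falpel + runyor -> dalwyn (Recipe 11).
No rule produces ulemar, and it is not given. sylfal would need ulemar and falpel (Recipe 6), but ulemar is never obtained. kelvor would need talsel (Recipe 1), but talsel is never obtained.

dalwyn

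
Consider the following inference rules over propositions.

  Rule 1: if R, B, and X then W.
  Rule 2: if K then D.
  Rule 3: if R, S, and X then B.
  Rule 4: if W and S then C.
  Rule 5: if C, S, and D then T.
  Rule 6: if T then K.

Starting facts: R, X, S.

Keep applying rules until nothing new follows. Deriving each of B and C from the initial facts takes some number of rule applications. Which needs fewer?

B: From R, S, and X, Rule 3 gives B. [1 rule application]
C: R, S, and X hold, so B follows (Rule 3). R, B, and X hold, so W follows (Rule 1). W and S hold, so C follows (Rule 4). [3 rule applications]
B needs fewer.

B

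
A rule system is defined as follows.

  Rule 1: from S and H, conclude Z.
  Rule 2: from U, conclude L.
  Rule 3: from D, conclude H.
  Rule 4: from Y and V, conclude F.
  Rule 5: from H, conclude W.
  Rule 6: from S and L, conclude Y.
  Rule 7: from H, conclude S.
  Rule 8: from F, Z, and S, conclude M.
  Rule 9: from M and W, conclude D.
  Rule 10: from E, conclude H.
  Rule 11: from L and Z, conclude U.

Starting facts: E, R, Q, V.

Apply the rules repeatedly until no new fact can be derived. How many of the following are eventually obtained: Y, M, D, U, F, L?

0

Y would need S and L (Rule 6), but L is never established.
M would need F, Z, and S (Rule 8), but F is never established.
D would need M and W (Rule 9), but M is never established.
U would need L and Z (Rule 11), but L is never established.
F would need Y and V (Rule 4), but Y is never established.
L would need U (Rule 2), but U is never established.
None of the 6 are reached.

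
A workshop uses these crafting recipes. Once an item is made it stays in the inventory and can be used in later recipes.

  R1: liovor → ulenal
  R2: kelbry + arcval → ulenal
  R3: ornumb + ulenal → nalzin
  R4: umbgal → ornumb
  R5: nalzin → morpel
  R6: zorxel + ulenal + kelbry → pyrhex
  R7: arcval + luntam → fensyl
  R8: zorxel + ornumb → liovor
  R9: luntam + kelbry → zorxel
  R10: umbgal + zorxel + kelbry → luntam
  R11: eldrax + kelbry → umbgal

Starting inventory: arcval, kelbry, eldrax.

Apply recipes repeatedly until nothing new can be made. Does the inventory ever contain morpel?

Yes

Using R11, eldrax and kelbry make umbgal.
Using R2, kelbry and arcval make ulenal.
umbgal → ornumb (R4).
ornumb + ulenal → nalzin (R3).
Using R5, nalzin makes morpel.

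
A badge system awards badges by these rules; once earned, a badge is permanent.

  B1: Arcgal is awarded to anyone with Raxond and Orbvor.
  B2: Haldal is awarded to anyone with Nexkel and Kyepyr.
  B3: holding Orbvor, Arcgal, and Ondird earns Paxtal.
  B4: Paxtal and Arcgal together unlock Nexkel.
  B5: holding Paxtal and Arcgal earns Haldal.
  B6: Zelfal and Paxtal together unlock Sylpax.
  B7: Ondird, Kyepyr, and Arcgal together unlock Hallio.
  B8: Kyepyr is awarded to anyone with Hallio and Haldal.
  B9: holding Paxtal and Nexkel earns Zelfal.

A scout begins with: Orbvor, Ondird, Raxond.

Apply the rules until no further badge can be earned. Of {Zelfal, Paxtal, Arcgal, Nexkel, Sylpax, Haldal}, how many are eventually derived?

With Raxond and Orbvor, Arcgal is earned (B1).
With Orbvor, Arcgal, and Ondird, Paxtal is earned (B3).
With Paxtal and Arcgal, Haldal is earned (B5).
With Paxtal and Arcgal, Nexkel is earned (B4).
With Paxtal and Nexkel, Zelfal is earned (B9).
With Zelfal and Paxtal, Sylpax is earned (B6).
Zelfal: reached.
Paxtal: reached.
Arcgal: reached.
Nexkel: reached.
Sylpax: reached.
Haldal: reached.
All 6 are reached.

6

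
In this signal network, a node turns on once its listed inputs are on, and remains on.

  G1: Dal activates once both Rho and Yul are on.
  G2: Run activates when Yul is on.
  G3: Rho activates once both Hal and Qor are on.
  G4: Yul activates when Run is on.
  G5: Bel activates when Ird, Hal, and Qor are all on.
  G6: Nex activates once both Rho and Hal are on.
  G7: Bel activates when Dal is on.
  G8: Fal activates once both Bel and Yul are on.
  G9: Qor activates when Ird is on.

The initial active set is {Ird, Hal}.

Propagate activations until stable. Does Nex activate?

Ird is on, so Qor activates (G9).
Hal and Qor are on, so Rho activates (G3).
G6: Rho and Hal on → Nex on.

Yes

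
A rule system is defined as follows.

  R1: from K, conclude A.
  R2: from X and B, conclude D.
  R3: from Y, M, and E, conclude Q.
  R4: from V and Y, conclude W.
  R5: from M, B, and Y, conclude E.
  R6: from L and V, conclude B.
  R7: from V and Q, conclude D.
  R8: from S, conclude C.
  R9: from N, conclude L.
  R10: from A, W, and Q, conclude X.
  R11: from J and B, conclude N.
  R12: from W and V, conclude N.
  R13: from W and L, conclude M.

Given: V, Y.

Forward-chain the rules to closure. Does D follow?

Yes

V and Y hold, so W follows (R4).
W and V hold, so N follows (R12).
From N, R9 gives L.
W and L hold, so M follows (R13).
L and V hold, so B follows (R6).
From M, B, and Y, R5 gives E.
Y, M, and E hold, so Q follows (R3).
From V and Q, R7 gives D.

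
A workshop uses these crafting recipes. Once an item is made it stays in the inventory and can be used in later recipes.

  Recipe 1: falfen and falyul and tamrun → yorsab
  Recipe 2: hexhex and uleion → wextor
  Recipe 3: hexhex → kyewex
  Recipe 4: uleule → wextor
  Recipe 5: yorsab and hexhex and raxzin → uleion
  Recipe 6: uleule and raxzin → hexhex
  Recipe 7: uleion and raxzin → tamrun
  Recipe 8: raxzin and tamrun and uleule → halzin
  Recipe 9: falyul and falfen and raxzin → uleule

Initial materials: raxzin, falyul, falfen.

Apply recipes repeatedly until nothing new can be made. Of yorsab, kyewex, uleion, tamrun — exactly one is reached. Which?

Using Recipe 9, falyul, falfen, and raxzin make uleule.
uleule and raxzin → hexhex (Recipe 6).
Using Recipe 3, hexhex makes kyewex.
yorsab would need falfen, falyul, and tamrun (Recipe 1), but tamrun is never obtained. tamrun would need uleion and raxzin (Recipe 7), but uleion is never obtained. uleion would need yorsab, hexhex, and raxzin (Recipe 5), but yorsab is never obtained.

kyewex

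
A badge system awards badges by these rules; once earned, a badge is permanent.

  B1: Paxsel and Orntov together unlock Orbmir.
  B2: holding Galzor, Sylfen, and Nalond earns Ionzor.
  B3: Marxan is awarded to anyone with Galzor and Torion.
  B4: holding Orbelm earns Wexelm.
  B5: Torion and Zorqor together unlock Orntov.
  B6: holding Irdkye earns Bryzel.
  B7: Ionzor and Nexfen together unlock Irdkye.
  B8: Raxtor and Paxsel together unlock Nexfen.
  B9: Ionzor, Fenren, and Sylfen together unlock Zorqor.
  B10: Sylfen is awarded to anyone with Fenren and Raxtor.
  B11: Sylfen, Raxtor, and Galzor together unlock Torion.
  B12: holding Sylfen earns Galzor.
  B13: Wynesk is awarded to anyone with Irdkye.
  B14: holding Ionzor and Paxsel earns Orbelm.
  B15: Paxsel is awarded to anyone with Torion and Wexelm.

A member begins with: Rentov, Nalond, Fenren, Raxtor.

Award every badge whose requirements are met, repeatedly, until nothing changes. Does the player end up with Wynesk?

Wynesk would need Irdkye (B13), but Irdkye is never earned.

No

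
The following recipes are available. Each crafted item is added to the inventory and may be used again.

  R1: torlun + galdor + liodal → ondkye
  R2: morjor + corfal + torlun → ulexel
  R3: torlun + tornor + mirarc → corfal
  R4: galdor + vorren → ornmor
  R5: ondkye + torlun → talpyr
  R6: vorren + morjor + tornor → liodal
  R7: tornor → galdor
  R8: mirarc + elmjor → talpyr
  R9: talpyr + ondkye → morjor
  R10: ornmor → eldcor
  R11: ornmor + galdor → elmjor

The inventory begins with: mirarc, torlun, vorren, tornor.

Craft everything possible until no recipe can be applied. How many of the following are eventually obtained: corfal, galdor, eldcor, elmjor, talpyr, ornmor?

torlun + tornor + mirarc → corfal (R3).
tornor → galdor (R7).
Using R4, galdor and vorren make ornmor.
ornmor + galdor → elmjor (R11).
Using R10, ornmor makes eldcor.
Using R8, mirarc and elmjor make talpyr.
corfal: reached.
galdor: reached.
eldcor: reached.
elmjor: reached.
talpyr: reached.
ornmor: reached.
All 6 are reached.

6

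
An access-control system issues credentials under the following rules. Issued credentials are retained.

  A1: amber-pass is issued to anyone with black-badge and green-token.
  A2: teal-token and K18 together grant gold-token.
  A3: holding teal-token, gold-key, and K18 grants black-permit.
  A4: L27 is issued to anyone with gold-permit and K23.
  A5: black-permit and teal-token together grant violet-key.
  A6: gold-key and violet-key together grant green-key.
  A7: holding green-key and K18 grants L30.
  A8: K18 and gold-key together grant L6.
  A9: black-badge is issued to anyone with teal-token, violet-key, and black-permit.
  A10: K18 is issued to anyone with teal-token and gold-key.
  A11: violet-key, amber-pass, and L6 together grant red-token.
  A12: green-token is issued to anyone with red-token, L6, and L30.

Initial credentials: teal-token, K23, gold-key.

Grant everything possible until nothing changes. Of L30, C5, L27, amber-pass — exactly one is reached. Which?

Holding teal-token and gold-key grants K18 (A10).
Holding teal-token, gold-key, and K18 grants black-permit (A3).
Holding black-permit and teal-token grants violet-key (A5).
Holding gold-key and violet-key grants green-key (A6).
Holding green-key and K18 grants L30 (A7).
L27 would need gold-permit and K23 (A4), but gold-permit is never granted. No rule produces C5, and it is not given. amber-pass would need black-badge and green-token (A1), but green-token is never granted.

L30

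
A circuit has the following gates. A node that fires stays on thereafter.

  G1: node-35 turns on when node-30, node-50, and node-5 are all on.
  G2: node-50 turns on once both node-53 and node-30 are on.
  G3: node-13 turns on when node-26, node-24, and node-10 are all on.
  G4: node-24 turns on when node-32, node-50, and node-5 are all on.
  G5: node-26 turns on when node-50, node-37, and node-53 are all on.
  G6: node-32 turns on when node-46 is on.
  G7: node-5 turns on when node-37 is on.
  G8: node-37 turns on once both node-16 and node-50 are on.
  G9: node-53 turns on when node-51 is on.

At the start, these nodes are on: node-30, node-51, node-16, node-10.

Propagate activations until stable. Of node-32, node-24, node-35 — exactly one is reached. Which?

node-51 is on, so node-53 turns on (G9).
node-53 and node-30 are on, so node-50 turns on (G2).
G8: node-16 and node-50 on → node-37 on.
node-37 is on, so node-5 turns on (G7).
node-30, node-50, and node-5 are on, so node-35 turns on (G1).
node-32 would need node-46 (G6), but node-46 never turns on. node-24 would need node-32, node-50, and node-5 (G4), but node-32 never turns on.

node-35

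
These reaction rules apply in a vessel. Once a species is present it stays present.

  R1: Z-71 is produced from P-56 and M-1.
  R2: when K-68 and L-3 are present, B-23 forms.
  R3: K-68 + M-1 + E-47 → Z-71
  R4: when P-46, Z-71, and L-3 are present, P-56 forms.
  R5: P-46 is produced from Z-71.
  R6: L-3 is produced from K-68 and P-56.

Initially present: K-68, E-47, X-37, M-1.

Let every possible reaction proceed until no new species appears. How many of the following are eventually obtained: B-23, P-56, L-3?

B-23 would need K-68 and L-3 (R2), but L-3 never forms.
P-56 would need P-46, Z-71, and L-3 (R4), but L-3 never forms.
L-3 would need K-68 and P-56 (R6), but P-56 never forms.
None of the 3 are reached.

0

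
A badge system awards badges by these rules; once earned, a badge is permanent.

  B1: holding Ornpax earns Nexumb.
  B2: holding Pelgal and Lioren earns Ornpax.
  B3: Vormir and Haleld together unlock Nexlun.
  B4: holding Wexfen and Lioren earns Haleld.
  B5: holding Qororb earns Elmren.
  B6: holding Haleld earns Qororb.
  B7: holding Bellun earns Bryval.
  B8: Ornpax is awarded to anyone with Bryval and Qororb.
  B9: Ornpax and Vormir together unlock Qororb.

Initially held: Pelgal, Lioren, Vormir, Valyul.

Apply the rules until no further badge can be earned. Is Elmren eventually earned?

With Pelgal and Lioren, Ornpax is earned (B2).
With Ornpax and Vormir, Qororb is earned (B9).
With Qororb, Elmren is earned (B5).

Yes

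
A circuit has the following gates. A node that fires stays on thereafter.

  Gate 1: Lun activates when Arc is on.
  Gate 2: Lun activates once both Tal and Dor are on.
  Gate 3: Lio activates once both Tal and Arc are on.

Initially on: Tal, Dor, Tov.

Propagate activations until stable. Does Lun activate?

Tal and Dor are on, so Lun activates (Gate 2).

Yes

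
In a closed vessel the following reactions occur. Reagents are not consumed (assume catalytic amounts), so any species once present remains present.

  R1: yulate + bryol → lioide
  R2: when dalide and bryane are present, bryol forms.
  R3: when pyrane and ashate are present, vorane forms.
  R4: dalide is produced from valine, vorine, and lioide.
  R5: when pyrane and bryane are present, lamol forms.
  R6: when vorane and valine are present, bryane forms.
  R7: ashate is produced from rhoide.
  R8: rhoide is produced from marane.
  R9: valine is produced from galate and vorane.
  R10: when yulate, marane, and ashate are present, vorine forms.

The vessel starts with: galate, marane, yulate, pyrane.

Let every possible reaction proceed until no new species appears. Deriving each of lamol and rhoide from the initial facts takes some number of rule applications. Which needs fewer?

rhoide: marane present → rhoide forms (R8). [1 rule application]
lamol: marane present → rhoide forms (R8). rhoide present → ashate forms (R7). pyrane and ashate present → vorane forms (R3). galate and vorane present → valine forms (R9). vorane and valine present → bryane forms (R6). pyrane and bryane present → lamol forms (R5). [6 rule applications]
rhoide needs fewer.

rhoide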